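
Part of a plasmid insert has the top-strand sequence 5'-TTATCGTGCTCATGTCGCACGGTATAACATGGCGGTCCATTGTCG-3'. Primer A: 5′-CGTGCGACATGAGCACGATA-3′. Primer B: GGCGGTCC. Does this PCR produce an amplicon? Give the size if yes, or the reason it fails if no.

No product — the primers' 3' ends point away from each other.

Primer A (CGTGCGACATGAGCACGATA) has reverse complement TATCGTGCTCATGTCGCACG, which matches the top strand at positions 2–21; primer A anneals to the top strand there with its 3' end pointing upstream toward position 2.
Primer B (GGCGGTCC) matches the top strand directly at positions 31–38; it anneals to the bottom strand with its 3' end pointing downstream toward position 38.
The 3' ends diverge (primer A extends toward position 1, primer B toward position 45), so the primers never converge on a shared product.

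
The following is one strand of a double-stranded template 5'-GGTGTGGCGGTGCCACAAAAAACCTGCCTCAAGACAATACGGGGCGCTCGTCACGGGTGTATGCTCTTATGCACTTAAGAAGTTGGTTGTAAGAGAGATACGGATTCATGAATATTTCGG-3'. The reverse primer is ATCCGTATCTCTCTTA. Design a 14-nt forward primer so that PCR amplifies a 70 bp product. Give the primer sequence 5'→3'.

5'-AATACGGGGCGCTC-3'

The reverse primer's reverse complement TAAGAGAGATACGGAT matches the template at positions 90–105, so the product ends at position 105.
A 70 bp product then starts at position 105 − 70 + 1 = 36.
The forward primer is identical to the top strand there: AATACGGGGCGCTC.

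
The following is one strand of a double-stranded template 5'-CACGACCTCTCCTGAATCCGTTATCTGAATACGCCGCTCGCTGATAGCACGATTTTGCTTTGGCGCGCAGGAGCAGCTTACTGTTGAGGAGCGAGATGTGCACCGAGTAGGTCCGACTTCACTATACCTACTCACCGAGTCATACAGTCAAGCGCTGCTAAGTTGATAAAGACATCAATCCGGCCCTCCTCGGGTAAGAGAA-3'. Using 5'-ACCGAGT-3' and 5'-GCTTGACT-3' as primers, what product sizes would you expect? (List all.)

The forward primer ACCGAGT matches the top strand at positions 102–108, 134–140.
The reverse primer's reverse complement is AGTCAAGC, matching at positions 146–153.
Each forward site pairs with the reverse site to give a product ending at position 153: sizes 52, 20 bp.

52 bp, 20 bp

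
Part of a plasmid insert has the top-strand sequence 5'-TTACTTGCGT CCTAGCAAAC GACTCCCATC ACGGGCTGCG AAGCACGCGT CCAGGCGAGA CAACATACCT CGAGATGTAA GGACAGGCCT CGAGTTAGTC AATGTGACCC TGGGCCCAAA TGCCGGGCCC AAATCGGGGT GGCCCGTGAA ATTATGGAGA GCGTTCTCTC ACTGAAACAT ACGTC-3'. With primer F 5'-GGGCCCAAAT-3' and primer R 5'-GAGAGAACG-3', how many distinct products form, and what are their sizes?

The forward primer GGGCCCAAAT matches the top strand at positions 112–121, 125–134.
The reverse primer's reverse complement is CGTTCTCTC, matching at positions 162–170.
Each forward site pairs with the reverse site to give a product ending at position 170: sizes 59, 46 bp.

Two products: 59 bp, 46 bp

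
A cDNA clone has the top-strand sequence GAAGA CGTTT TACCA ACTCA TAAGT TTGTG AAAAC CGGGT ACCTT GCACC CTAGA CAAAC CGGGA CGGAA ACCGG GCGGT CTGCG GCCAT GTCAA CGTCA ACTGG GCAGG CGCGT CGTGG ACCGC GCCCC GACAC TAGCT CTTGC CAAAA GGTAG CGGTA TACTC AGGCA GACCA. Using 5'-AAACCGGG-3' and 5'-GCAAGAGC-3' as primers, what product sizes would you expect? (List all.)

The forward primer AAACCGGG matches the top strand at positions 32–39, 57–64, 69–76.
The reverse primer's reverse complement is GCTCTTGC, matching at positions 138–145.
Each forward site pairs with the reverse site to give a product ending at position 145: sizes 114, 89, 77 bp.

114 bp, 89 bp, 77 bp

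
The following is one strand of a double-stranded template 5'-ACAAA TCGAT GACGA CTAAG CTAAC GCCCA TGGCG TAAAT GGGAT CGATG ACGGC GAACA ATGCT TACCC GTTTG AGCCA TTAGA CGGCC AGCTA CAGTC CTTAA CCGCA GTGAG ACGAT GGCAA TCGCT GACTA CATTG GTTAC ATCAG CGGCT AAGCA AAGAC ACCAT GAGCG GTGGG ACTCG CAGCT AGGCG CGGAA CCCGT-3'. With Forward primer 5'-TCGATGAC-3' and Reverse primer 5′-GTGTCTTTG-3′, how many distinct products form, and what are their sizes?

Two products: 162 bp, 123 bp

The forward primer TCGATGAC matches the top strand at positions 6–13, 45–52.
The reverse primer's reverse complement is CAAAGACAC, matching at positions 159–167.
Each forward site pairs with the reverse site to give a product ending at position 167: sizes 162, 123 bp.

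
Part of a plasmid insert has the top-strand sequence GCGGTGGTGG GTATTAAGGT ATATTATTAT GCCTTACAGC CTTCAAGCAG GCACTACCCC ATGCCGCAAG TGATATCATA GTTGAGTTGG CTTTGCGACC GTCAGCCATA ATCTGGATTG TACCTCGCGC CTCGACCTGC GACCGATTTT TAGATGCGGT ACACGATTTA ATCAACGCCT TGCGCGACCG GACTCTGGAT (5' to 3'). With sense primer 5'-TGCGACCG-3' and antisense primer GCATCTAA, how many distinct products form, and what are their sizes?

The forward primer TGCGACCG matches the top strand at positions 94–101, 138–145.
The reverse primer's reverse complement is TTAGATGC, matching at positions 150–157.
Each forward site pairs with the reverse site to give a product ending at position 157: sizes 64, 20 bp.

Two products: 64 bp, 20 bp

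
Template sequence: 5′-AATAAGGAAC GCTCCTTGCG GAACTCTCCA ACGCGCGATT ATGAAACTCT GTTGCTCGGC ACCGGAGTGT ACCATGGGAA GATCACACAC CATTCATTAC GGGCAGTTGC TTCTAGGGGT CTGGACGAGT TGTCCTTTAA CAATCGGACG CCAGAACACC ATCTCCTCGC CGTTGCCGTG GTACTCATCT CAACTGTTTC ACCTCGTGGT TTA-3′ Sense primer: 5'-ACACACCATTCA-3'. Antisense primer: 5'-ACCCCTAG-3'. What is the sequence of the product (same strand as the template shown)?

5'-ACACACCATTCATTACGGGCAGTTGCTTCTAGGGGT-3'

Scanning the template, ACACACCATTCA occurs at positions 85–96; this primer anneals to the bottom strand there with its 3' end pointing downstream.
Taking the reverse complement of ACCCCTAG gives CTAGGGGT, found at positions 113–120 on the template; the primer anneals here to the top strand with its 3' end pointing upstream.
The product is the template from position 85 through 120 (36 bp).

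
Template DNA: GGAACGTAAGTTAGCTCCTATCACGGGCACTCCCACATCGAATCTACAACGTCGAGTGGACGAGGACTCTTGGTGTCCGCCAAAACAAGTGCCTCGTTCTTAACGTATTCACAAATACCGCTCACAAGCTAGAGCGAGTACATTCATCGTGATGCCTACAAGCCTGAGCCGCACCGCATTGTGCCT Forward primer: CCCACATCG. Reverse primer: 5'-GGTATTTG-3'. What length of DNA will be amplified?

88 bp

The forward primer matches the template at positions 32–40.
The reverse primer's reverse complement is CAAATACC, which matches the template at positions 112–119.
The product runs from position 32 to position 119, so its length is 119 − 32 + 1 = 88 bp.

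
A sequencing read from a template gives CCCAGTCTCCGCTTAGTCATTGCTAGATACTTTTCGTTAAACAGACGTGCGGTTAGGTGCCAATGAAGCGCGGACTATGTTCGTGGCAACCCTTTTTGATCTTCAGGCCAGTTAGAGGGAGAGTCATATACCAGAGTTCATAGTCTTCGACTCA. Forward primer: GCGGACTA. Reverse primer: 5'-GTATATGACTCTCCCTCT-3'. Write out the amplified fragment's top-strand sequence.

Forward primer GCGGACTA is found on the top strand at positions 70–77.
The reverse primer's reverse complement is AGAGGGAGAGTCATATAC, which matches the template at positions 114–131.
The product is the template from position 70 through 131 (62 bp).

5'-GCGGACTATGTTCGTGGCAACCCTTTTTGATCTTCAGGCCAGTTAGAGGGAGAGTCATATAC-3'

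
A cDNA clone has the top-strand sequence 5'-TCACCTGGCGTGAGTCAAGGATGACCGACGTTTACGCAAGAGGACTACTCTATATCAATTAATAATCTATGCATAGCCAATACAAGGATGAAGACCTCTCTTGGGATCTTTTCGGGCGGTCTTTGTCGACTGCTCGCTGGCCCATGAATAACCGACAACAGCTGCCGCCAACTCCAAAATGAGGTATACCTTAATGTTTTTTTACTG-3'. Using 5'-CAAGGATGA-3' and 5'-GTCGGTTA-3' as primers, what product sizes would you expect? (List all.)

141 bp, 74 bp

The forward primer CAAGGATGA matches the top strand at positions 16–24, 83–91.
The reverse primer's reverse complement is TAACCGAC, matching at positions 149–156.
Each forward site pairs with the reverse site to give a product ending at position 156: sizes 141, 74 bp.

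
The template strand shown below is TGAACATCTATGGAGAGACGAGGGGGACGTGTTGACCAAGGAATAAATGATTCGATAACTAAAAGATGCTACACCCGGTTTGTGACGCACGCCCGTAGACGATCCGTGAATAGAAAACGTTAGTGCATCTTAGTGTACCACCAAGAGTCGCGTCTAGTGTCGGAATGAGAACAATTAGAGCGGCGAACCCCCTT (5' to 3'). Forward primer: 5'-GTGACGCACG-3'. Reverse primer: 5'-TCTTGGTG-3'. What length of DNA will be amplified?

65 bp

The forward primer matches the template at positions 82–91.
Reverse complement of the reverse primer: CACCAAGA. This occurs on the top strand at positions 139–146.
The product runs from position 82 to position 146, so its length is 146 − 82 + 1 = 65 bp.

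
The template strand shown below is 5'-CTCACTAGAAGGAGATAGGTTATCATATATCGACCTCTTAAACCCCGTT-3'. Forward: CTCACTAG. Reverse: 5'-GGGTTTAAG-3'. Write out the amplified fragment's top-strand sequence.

Forward primer CTCACTAG is found on the top strand at positions 1–8.
The reverse primer's reverse complement is CTTAAACCC, which matches the template at positions 37–45.
The product is the template from position 1 through 45 (45 bp).

5'-CTCACTAGAAGGAGATAGGTTATCATATATCGACCTCTTAAACCC-3'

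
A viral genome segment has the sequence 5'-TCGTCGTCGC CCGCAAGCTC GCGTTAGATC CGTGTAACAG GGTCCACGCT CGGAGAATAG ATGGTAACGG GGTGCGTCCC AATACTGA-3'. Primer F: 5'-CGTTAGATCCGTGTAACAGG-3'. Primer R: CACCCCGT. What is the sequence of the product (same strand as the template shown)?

5'-CGTTAGATCCGTGTAACAGGGTCCACGCTCGGAGAATAGATGGTAACGGGGTG-3'

Forward primer CGTTAGATCCGTGTAACAGG is found on the top strand at positions 22–41.
Taking the reverse complement of CACCCCGT gives ACGGGGTG, found at positions 67–74 on the template; the primer anneals here to the top strand with its 3' end pointing upstream.
The product is the template from position 22 through 74 (53 bp).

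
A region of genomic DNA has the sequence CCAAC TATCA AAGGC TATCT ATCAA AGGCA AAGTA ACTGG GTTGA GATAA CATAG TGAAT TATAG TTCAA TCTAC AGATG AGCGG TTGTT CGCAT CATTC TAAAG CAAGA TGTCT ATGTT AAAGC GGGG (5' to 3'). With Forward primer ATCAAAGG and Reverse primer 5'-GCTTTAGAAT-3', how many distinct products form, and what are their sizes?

The forward primer ATCAAAGG matches the top strand at positions 7–14, 21–28.
The reverse primer's reverse complement is ATTCTAAAGC, matching at positions 97–106.
Each forward site pairs with the reverse site to give a product ending at position 106: sizes 100, 86 bp.

Two products: 100 bp, 86 bp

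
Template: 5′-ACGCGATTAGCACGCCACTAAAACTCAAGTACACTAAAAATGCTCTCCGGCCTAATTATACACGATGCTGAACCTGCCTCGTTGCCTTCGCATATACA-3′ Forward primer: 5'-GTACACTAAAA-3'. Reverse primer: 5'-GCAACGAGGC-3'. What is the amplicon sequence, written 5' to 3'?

Scanning the template, GTACACTAAAA occurs at positions 29–39; this primer anneals to the bottom strand there with its 3' end pointing downstream.
Taking the reverse complement of GCAACGAGGC gives GCCTCGTTGC, found at positions 76–85 on the template; the primer anneals here to the top strand with its 3' end pointing upstream.
The product is the template from position 29 through 85 (57 bp).

5'-GTACACTAAAAATGCTCTCCGGCCTAATTATACACGATGCTGAACCTGCCTCGTTGC-3'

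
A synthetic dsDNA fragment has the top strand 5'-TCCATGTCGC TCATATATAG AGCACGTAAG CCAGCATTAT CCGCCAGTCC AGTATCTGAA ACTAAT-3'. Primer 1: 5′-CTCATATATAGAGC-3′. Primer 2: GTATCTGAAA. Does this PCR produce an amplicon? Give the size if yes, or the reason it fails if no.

No product — both primers anneal to the same strand and extend in the same direction.

Primer 1 (CTCATATATAGAGC) matches the top strand at positions 10–23 (3' end points downstream).
Primer 2 (GTATCTGAAA) also matches the top strand directly, at positions 52–61 — its reverse complement TTTCAGATAC is not present.
Both primers anneal to the bottom strand with 3' ends pointing the same way, so neither can prime synthesis back toward the other.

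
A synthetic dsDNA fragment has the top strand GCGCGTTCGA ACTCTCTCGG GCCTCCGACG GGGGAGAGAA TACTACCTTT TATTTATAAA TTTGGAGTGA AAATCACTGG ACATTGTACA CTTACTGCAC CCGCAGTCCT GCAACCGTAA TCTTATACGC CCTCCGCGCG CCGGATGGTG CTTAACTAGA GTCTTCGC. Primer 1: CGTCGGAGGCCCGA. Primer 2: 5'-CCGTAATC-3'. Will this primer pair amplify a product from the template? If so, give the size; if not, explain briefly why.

No product — the primers' 3' ends point away from each other.

Primer 1 (CGTCGGAGGCCCGA) has reverse complement TCGGGCCTCCGACG, which matches the top strand at positions 17–30; primer 1 anneals to the top strand there with its 3' end pointing upstream toward position 17.
Primer 2 (CCGTAATC) matches the top strand directly at positions 115–122; it anneals to the bottom strand with its 3' end pointing downstream toward position 122.
The 3' ends diverge (primer 1 extends toward position 1, primer 2 toward position 168), so the primers never converge on a shared product.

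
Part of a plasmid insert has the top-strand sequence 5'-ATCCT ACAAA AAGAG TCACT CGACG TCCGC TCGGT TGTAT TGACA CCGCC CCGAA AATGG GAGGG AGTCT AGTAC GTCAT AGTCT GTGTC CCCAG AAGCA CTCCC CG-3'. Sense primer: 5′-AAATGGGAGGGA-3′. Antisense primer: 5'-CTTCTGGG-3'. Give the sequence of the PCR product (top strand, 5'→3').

5'-AAATGGGAGGGAGTCTAGTACGTCATAGTCTGTGTCCCCAGAAG-3'

Forward primer AAATGGGAGGGA is found on the top strand at positions 55–66.
Taking the reverse complement of CTTCTGGG gives CCCAGAAG, found at positions 91–98 on the template; the primer anneals here to the top strand with its 3' end pointing upstream.
The product is the template from position 55 through 98 (44 bp).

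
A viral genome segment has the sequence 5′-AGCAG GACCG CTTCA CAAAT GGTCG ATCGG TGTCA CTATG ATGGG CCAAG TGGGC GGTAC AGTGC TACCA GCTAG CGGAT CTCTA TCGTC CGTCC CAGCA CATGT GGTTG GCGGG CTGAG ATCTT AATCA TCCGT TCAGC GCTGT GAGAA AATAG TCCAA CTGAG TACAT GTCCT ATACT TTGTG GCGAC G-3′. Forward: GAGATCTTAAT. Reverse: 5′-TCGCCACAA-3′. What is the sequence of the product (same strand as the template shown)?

The forward primer matches the template at positions 118–128.
Taking the reverse complement of TCGCCACAA gives TTGTGGCGA, found at positions 181–189 on the template; the primer anneals here to the top strand with its 3' end pointing upstream.
The product is the template from position 118 through 189 (72 bp).

5'-GAGATCTTAATCATCCGTTCAGCGCTGTGAGAAAATAGTCCAACTGAGTACATGTCCTATACTTTGTGGCGA-3'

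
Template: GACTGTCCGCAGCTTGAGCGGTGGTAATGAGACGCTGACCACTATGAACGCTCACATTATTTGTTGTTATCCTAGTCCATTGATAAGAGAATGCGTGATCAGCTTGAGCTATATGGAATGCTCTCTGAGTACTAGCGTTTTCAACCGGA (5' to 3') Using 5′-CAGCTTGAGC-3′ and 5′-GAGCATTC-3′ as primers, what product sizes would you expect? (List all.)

The forward primer CAGCTTGAGC matches the top strand at positions 10–19, 100–109.
The reverse primer's reverse complement is GAATGCTC, matching at positions 116–123.
Each forward site pairs with the reverse site to give a product ending at position 123: sizes 114, 24 bp.

114 bp, 24 bp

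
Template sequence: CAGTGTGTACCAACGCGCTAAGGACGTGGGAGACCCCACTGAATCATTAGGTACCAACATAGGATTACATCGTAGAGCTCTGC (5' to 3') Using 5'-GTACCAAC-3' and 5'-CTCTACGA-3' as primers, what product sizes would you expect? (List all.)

The forward primer GTACCAAC matches the top strand at positions 7–14, 51–58.
The reverse primer's reverse complement is TCGTAGAG, matching at positions 70–77.
Each forward site pairs with the reverse site to give a product ending at position 77: sizes 71, 27 bp.

71 bp, 27 bp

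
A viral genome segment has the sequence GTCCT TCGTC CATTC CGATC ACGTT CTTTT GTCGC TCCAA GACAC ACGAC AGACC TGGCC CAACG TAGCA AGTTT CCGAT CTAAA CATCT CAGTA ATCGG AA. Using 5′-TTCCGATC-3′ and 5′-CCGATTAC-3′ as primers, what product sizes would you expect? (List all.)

The forward primer TTCCGATC matches the top strand at positions 13–20, 74–81.
The reverse primer's reverse complement is GTAATCGG, matching at positions 93–100.
Each forward site pairs with the reverse site to give a product ending at position 100: sizes 88, 27 bp.

88 bp, 27 bp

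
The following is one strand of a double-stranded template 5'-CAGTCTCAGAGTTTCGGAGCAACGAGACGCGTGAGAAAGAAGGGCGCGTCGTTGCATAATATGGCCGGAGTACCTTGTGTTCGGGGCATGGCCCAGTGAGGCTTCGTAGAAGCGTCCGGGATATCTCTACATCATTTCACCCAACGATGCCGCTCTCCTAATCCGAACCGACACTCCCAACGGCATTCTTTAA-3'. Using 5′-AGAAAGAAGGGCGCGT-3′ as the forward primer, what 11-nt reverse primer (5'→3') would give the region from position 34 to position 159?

The product's 3' end on the top strand is position 159.
The reverse primer anneals to the top strand over positions 149–159, i.e. to GCCGCTCTCCT.
Its sequence written 5'→3' is the reverse complement: AGGAGAGCGGC.

5'-AGGAGAGCGGC-3'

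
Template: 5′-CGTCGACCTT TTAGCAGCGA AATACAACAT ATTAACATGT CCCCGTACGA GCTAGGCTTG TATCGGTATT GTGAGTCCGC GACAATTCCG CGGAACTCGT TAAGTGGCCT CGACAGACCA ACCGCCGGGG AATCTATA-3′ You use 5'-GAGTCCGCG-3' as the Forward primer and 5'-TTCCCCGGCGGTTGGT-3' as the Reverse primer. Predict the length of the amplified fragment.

60 bp

The forward primer matches the template at positions 73–81.
Taking the reverse complement of TTCCCCGGCGGTTGGT gives ACCAACCGCCGGGGAA, found at positions 117–132 on the template; the primer anneals here to the top strand with its 3' end pointing upstream.
Product length = (reverse-primer end) − (forward-primer start) + 1 = 132 − 73 + 1 = 60 bp.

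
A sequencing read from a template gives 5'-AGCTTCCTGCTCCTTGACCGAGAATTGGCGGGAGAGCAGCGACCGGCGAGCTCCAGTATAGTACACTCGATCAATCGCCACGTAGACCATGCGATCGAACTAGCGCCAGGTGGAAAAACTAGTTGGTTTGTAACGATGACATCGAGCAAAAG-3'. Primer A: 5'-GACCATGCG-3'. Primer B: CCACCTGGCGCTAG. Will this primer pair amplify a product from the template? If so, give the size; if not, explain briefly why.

Yes — a 29 bp product.

Primer A (GACCATGCG) matches the top strand at positions 85–93; it acts as a forward primer.
Primer B's reverse complement is CTAGCGCCAGGTGG, matching the top strand at positions 100–113; it acts as a reverse primer.
The 3' ends face each other across positions 85–113, giving a 29 bp product.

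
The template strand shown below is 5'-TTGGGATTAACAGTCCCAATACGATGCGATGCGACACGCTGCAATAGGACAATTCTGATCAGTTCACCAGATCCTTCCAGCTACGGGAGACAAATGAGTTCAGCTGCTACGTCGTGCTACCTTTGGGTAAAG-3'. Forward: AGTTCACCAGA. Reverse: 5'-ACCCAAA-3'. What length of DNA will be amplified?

68 bp

The forward primer matches the template at positions 61–71.
The reverse primer's reverse complement is TTTGGGT, which matches the template at positions 122–128.
Product length = (reverse-primer end) − (forward-primer start) + 1 = 128 − 61 + 1 = 68 bp.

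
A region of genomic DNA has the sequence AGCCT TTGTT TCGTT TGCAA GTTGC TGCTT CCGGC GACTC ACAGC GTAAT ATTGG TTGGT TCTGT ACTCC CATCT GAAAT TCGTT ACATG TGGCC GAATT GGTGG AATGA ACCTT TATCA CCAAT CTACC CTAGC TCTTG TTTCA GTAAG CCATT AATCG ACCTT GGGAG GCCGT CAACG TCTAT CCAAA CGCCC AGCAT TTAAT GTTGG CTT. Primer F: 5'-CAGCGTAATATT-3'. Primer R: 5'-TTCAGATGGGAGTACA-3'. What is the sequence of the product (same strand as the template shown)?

Scanning the template, CAGCGTAATATT occurs at positions 42–53; this primer anneals to the bottom strand there with its 3' end pointing downstream.
Taking the reverse complement of TTCAGATGGGAGTACA gives TGTACTCCCATCTGAA, found at positions 63–78 on the template; the primer anneals here to the top strand with its 3' end pointing upstream.
The product is the template from position 42 through 78 (37 bp).

5'-CAGCGTAATATTGGTTGGTTCTGTACTCCCATCTGAA-3'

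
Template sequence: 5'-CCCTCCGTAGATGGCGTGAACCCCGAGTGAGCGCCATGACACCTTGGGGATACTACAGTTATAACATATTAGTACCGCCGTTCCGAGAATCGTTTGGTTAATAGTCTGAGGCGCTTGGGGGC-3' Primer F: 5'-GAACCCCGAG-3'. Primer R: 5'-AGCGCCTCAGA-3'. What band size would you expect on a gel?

98 bp

The forward primer matches the template at positions 18–27.
Reverse complement of the reverse primer: TCTGAGGCGCT. This occurs on the top strand at positions 105–115.
Product length = (reverse-primer end) − (forward-primer start) + 1 = 115 − 18 + 1 = 98 bp.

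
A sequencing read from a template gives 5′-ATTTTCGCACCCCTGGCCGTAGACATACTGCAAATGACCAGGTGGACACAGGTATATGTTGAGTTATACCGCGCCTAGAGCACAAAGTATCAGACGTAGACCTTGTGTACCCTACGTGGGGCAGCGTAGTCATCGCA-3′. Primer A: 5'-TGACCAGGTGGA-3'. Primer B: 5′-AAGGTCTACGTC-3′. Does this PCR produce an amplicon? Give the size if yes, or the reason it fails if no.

Primer A (TGACCAGGTGGA) matches the top strand at positions 35–46; it acts as a forward primer.
Primer B's reverse complement is GACGTAGACCTT, matching the top strand at positions 93–104; it acts as a reverse primer.
The 3' ends face each other across positions 35–104, giving a 70 bp product.

Yes — a 70 bp product.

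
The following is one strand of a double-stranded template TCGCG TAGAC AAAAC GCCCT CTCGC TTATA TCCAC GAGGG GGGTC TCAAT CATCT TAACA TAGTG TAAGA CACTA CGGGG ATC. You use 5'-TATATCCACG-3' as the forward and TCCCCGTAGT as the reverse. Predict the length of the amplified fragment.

55 bp

Scanning the template, TATATCCACG occurs at positions 27–36; this primer anneals to the bottom strand there with its 3' end pointing downstream.
The reverse primer's reverse complement is ACTACGGGGA, which matches the template at positions 72–81.
Product length = (reverse-primer end) − (forward-primer start) + 1 = 81 − 27 + 1 = 55 bp.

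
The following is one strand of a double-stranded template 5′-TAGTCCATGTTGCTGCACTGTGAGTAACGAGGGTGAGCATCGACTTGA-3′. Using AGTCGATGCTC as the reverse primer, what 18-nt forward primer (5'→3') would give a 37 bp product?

The reverse primer's reverse complement GAGCATCGACT matches the template at positions 35–45, so the product ends at position 45.
A 37 bp product then starts at position 45 − 37 + 1 = 9.
The forward primer is identical to the top strand there: GTTGCTGCACTGTGAGTA.

5'-GTTGCTGCACTGTGAGTA-3'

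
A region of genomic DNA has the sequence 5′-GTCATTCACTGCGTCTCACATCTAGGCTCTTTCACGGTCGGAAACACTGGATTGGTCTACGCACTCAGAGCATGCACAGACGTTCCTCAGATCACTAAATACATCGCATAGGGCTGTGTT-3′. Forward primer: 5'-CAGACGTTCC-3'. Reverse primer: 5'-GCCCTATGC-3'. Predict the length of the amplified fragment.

38 bp

The forward primer matches the template at positions 77–86.
The reverse primer's reverse complement is GCATAGGGC, which matches the template at positions 106–114.
The product runs from position 77 to position 114, so its length is 114 − 77 + 1 = 38 bp.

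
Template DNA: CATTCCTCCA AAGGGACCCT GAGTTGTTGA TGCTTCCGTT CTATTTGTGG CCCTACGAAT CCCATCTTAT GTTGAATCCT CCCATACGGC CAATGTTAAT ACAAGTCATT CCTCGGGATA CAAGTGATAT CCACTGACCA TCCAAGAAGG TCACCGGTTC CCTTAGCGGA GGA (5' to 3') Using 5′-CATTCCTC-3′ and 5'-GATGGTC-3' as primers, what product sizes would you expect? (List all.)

The forward primer CATTCCTC matches the top strand at positions 1–8, 107–114.
The reverse primer's reverse complement is GACCATC, matching at positions 136–142.
Each forward site pairs with the reverse site to give a product ending at position 142: sizes 142, 36 bp.

142 bp, 36 bp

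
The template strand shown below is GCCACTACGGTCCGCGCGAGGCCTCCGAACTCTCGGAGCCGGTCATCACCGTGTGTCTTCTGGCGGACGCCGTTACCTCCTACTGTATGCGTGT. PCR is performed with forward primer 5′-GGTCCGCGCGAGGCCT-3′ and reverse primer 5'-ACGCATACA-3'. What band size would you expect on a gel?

84 bp

The forward primer matches the template at positions 9–24.
The reverse primer's reverse complement is TGTATGCGT, which matches the template at positions 84–92.
The product runs from position 9 to position 92, so its length is 92 − 9 + 1 = 84 bp.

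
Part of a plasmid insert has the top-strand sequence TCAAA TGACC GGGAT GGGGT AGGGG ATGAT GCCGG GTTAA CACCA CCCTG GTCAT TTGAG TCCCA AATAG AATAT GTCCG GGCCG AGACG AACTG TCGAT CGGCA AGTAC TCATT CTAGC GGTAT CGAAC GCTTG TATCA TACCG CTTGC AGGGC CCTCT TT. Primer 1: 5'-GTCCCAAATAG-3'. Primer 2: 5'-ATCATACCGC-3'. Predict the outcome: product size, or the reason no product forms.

No product — both primers anneal to the same strand and extend in the same direction.

Primer 1 (GTCCCAAATAG) matches the top strand at positions 60–70 (3' end points downstream).
Primer 2 (ATCATACCGC) also matches the top strand directly, at positions 137–146 — its reverse complement GCGGTATGAT is not present.
Both primers anneal to the bottom strand with 3' ends pointing the same way, so neither can prime synthesis back toward the other.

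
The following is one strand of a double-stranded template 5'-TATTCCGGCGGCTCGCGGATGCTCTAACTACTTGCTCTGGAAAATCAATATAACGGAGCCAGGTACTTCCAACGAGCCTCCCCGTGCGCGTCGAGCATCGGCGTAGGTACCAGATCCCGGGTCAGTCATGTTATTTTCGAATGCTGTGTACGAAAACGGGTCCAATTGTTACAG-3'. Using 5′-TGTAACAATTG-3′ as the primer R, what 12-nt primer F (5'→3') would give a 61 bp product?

The reverse primer's reverse complement CAATTGTTACA matches the template at positions 163–173, so the product ends at position 173.
A 61 bp product then starts at position 173 − 61 + 1 = 113.
The forward primer is identical to the top strand there: GATCCCGGGTCA.

5'-GATCCCGGGTCA-3'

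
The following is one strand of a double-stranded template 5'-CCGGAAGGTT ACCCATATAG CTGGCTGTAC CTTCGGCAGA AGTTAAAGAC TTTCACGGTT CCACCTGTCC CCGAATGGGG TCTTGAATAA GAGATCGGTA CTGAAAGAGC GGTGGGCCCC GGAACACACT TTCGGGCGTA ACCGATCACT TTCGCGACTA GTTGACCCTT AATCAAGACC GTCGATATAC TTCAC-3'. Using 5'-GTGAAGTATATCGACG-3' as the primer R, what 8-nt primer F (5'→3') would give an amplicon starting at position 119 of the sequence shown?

5'-CCGGAACA-3'

The reverse primer's reverse complement CGTCGATATACTTCAC matches the template at positions 180–195; the product starts at position 119.
The forward primer is identical to the top strand over positions 119–126: CCGGAACA.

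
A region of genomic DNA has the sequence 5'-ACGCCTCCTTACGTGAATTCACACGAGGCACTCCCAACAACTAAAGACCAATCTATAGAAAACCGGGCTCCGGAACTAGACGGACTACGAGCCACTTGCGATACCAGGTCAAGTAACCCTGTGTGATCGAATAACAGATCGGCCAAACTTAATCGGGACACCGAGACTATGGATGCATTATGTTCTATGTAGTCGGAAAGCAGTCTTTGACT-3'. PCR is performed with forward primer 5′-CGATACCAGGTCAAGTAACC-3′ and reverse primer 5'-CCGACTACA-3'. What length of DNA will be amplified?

98 bp

Forward primer CGATACCAGGTCAAGTAACC is found on the top strand at positions 99–118.
Reverse complement of the reverse primer: TGTAGTCGG. This occurs on the top strand at positions 188–196.
Amplicon spans positions 99–196: 98 bp.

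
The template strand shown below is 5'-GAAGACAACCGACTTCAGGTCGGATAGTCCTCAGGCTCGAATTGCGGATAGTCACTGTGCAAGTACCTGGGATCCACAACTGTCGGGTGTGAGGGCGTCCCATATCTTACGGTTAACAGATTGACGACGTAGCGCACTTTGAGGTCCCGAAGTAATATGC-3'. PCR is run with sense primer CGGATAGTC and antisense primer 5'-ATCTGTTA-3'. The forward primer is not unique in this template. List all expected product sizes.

101 bp, 77 bp

The forward primer CGGATAGTC matches the top strand at positions 21–29, 45–53.
The reverse primer's reverse complement is TAACAGAT, matching at positions 114–121.
Each forward site pairs with the reverse site to give a product ending at position 121: sizes 101, 77 bp.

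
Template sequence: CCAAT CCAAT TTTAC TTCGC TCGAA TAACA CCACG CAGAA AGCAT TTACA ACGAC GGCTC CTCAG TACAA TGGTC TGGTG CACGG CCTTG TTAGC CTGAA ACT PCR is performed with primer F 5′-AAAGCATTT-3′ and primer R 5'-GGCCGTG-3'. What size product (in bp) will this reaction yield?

49 bp

Forward primer AAAGCATTT is found on the top strand at positions 39–47.
The reverse primer's reverse complement is CACGGCC, which matches the template at positions 81–87.
The product runs from position 39 to position 87, so its length is 87 − 39 + 1 = 49 bp.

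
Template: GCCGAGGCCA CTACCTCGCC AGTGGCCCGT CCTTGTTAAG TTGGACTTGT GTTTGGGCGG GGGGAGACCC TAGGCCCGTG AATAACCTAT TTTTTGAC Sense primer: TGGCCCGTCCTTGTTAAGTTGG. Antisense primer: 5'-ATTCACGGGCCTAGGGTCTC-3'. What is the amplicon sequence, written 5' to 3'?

5'-TGGCCCGTCCTTGTTAAGTTGGACTTGTGTTTGGGCGGGGGGAGACCCTAGGCCCGTGAAT-3'

The forward primer matches the template at positions 23–44.
Reverse complement of the reverse primer: GAGACCCTAGGCCCGTGAAT. This occurs on the top strand at positions 64–83.
The product is the template from position 23 through 83 (61 bp).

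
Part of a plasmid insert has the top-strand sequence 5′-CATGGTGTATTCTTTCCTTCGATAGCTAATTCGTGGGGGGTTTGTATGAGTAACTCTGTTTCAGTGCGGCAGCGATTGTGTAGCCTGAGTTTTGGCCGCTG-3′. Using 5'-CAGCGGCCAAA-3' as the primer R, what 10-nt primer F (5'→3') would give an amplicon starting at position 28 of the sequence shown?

5'-AATTCGTGGG-3'

The reverse primer's reverse complement TTTGGCCGCTG matches the template at positions 91–101; the product starts at position 28.
The forward primer is identical to the top strand over positions 28–37: AATTCGTGGG.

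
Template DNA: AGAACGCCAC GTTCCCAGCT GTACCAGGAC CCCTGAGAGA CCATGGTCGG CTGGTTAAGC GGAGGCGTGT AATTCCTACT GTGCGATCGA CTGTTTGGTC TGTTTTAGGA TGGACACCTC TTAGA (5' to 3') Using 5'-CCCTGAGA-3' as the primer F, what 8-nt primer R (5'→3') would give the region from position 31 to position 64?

5'-CTCCGCTT-3'

The product's 3' end on the top strand is position 64.
The reverse primer anneals to the top strand over positions 57–64, i.e. to AAGCGGAG.
Its sequence written 5'→3' is the reverse complement: CTCCGCTT.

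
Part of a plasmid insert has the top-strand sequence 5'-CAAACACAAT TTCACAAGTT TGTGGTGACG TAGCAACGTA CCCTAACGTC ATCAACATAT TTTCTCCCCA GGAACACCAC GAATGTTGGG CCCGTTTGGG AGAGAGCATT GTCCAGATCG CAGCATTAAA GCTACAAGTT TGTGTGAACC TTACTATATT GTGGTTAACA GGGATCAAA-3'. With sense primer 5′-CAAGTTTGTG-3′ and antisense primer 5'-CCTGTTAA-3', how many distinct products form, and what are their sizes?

The forward primer CAAGTTTGTG matches the top strand at positions 15–24, 135–144.
The reverse primer's reverse complement is TTAACAGG, matching at positions 165–172.
Each forward site pairs with the reverse site to give a product ending at position 172: sizes 158, 38 bp.

Two products: 158 bp, 38 bp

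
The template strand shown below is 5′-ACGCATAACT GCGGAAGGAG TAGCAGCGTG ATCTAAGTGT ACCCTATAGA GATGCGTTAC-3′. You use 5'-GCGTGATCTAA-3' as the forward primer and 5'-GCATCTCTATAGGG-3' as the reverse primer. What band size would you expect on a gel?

30 bp

Scanning the template, GCGTGATCTAA occurs at positions 26–36; this primer anneals to the bottom strand there with its 3' end pointing downstream.
Taking the reverse complement of GCATCTCTATAGGG gives CCCTATAGAGATGC, found at positions 42–55 on the template; the primer anneals here to the top strand with its 3' end pointing upstream.
Product length = (reverse-primer end) − (forward-primer start) + 1 = 55 − 26 + 1 = 30 bp.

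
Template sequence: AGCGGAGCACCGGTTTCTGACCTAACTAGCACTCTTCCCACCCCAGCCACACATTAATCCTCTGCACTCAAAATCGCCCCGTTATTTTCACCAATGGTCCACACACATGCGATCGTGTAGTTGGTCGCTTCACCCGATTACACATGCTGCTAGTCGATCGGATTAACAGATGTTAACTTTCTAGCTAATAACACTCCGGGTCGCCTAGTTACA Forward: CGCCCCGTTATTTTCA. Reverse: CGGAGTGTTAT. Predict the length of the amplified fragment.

124 bp

Scanning the template, CGCCCCGTTATTTTCA occurs at positions 75–90; this primer anneals to the bottom strand there with its 3' end pointing downstream.
The reverse primer's reverse complement is ATAACACTCCG, which matches the template at positions 188–198.
Amplicon spans positions 75–198: 124 bp.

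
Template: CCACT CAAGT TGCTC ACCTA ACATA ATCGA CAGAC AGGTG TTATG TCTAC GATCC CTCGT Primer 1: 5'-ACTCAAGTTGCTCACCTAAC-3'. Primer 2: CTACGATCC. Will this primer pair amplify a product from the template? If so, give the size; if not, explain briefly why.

Primer 1 (ACTCAAGTTGCTCACCTAAC) matches the top strand at positions 3–22 (3' end points downstream).
Primer 2 (CTACGATCC) also matches the top strand directly, at positions 47–55 — its reverse complement GGATCGTAG is not present.
Both primers anneal to the bottom strand with 3' ends pointing the same way, so neither can prime synthesis back toward the other.

No product — both primers anneal to the same strand and extend in the same direction.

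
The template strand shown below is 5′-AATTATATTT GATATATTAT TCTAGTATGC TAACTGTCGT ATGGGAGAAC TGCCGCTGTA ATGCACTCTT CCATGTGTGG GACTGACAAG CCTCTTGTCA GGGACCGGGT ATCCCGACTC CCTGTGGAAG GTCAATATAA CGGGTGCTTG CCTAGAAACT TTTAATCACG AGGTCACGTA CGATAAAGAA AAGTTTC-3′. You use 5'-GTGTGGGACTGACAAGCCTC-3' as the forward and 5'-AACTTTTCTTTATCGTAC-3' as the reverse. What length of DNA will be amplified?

121 bp

The forward primer matches the template at positions 75–94.
The reverse primer's reverse complement is GTACGATAAAGAAAAGTT, which matches the template at positions 178–195.
Amplicon spans positions 75–195: 121 bp.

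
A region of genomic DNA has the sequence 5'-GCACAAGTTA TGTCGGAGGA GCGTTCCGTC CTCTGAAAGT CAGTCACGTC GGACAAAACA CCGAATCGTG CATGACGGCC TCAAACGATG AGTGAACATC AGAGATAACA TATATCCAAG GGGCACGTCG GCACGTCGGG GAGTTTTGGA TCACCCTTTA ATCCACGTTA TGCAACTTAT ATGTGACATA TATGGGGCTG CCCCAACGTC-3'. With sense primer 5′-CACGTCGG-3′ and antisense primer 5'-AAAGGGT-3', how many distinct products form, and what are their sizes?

The forward primer CACGTCGG matches the top strand at positions 45–52, 124–131, 132–139.
The reverse primer's reverse complement is ACCCTTT, matching at positions 153–159.
Each forward site pairs with the reverse site to give a product ending at position 159: sizes 115, 36, 28 bp.

Three products: 115 bp, 36 bp, 28 bp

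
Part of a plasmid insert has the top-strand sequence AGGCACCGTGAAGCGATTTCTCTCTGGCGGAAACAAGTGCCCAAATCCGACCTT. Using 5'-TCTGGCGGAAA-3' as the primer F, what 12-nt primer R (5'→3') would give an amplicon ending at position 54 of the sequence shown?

5'-AAGGTCGGATTT-3'

The forward primer binds at positions 23–33; the product's 3' end on the top strand is position 54.
The reverse primer anneals to the top strand over positions 43–54, i.e. to AAATCCGACCTT.
Its sequence written 5'→3' is the reverse complement: AAGGTCGGATTT.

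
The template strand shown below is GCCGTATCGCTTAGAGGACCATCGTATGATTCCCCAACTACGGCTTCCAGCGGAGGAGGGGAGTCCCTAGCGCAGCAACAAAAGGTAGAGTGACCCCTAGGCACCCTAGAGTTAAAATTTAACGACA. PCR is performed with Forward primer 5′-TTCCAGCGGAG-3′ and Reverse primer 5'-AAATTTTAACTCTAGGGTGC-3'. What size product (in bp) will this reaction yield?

The forward primer matches the template at positions 45–55.
Reverse complement of the reverse primer: GCACCCTAGAGTTAAAATTT. This occurs on the top strand at positions 101–120.
Product length = (reverse-primer end) − (forward-primer start) + 1 = 120 − 45 + 1 = 76 bp.

76 bp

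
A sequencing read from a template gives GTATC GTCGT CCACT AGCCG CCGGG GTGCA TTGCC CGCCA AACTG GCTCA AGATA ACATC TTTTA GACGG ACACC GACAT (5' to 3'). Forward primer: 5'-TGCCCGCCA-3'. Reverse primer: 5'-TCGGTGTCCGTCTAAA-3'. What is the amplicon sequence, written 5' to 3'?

Forward primer TGCCCGCCA is found on the top strand at positions 32–40.
Reverse complement of the reverse primer: TTTAGACGGACACCGA. This occurs on the top strand at positions 62–77.
The product is the template from position 32 through 77 (46 bp).

5'-TGCCCGCCAAACTGGCTCAAGATAACATCTTTTAGACGGACACCGA-3'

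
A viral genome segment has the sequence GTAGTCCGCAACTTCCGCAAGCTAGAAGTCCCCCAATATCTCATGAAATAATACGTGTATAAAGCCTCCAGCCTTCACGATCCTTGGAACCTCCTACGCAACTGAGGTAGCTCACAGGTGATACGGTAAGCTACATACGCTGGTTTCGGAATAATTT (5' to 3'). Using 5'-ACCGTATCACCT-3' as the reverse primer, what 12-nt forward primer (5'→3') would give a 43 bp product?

The reverse primer's reverse complement AGGTGATACGGT matches the template at positions 116–127, so the product ends at position 127.
A 43 bp product then starts at position 127 − 43 + 1 = 85.
The forward primer is identical to the top strand there: TGGAACCTCCTA.

5'-TGGAACCTCCTA-3'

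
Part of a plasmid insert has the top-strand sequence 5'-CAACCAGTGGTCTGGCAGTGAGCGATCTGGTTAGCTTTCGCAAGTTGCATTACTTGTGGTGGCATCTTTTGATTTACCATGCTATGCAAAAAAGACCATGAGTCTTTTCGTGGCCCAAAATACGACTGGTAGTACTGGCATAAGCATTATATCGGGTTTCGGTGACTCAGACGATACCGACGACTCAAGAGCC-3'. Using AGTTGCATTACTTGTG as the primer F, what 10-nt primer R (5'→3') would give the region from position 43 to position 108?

The product's 3' end on the top strand is position 108.
The reverse primer anneals to the top strand over positions 99–108, i.e. to TGAGTCTTTT.
Its sequence written 5'→3' is the reverse complement: AAAAGACTCA.

5'-AAAAGACTCA-3'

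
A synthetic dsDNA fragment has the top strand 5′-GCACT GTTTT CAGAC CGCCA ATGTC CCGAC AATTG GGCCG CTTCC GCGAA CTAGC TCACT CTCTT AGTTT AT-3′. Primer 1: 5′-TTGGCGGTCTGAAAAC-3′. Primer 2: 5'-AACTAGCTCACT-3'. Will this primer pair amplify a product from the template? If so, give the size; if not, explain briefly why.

No product — the primers' 3' ends point away from each other.

Primer 1 (TTGGCGGTCTGAAAAC) has reverse complement GTTTTCAGACCGCCAA, which matches the top strand at positions 6–21; primer 1 anneals to the top strand there with its 3' end pointing upstream toward position 6.
Primer 2 (AACTAGCTCACT) matches the top strand directly at positions 49–60; it anneals to the bottom strand with its 3' end pointing downstream toward position 60.
The 3' ends diverge (primer 1 extends toward position 1, primer 2 toward position 72), so the primers never converge on a shared product.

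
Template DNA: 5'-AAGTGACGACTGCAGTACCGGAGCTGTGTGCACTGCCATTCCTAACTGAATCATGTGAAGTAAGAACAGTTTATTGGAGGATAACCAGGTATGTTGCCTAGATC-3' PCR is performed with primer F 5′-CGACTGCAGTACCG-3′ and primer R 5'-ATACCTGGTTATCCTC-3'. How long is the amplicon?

Scanning the template, CGACTGCAGTACCG occurs at positions 7–20; this primer anneals to the bottom strand there with its 3' end pointing downstream.
Reverse complement of the reverse primer: GAGGATAACCAGGTAT. This occurs on the top strand at positions 77–92.
The product runs from position 7 to position 92, so its length is 92 − 7 + 1 = 86 bp.

86 bp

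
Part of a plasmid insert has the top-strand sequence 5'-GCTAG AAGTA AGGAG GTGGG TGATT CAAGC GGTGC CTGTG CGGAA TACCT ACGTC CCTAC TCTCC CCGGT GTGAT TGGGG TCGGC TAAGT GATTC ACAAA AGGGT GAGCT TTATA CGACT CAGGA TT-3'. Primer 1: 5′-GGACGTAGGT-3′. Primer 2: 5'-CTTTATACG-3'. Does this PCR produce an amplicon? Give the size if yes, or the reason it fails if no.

Primer 1 (GGACGTAGGT) has reverse complement ACCTACGTCC, which matches the top strand at positions 47–56; primer 1 anneals to the top strand there with its 3' end pointing upstream toward position 47.
Primer 2 (CTTTATACG) matches the top strand directly at positions 109–117; it anneals to the bottom strand with its 3' end pointing downstream toward position 117.
The 3' ends diverge (primer 1 extends toward position 1, primer 2 toward position 127), so the primers never converge on a shared product.

No product — the primers' 3' ends point away from each other.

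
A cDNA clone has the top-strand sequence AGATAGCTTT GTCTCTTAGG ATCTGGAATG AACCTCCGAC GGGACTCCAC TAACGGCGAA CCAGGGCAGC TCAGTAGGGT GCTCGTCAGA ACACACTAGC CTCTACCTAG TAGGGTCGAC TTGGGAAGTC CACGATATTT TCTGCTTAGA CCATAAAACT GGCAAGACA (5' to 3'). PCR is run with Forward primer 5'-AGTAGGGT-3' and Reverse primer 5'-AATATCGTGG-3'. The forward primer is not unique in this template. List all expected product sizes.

67 bp, 31 bp

The forward primer AGTAGGGT matches the top strand at positions 73–80, 109–116.
The reverse primer's reverse complement is CCACGATATT, matching at positions 130–139.
Each forward site pairs with the reverse site to give a product ending at position 139: sizes 67, 31 bp.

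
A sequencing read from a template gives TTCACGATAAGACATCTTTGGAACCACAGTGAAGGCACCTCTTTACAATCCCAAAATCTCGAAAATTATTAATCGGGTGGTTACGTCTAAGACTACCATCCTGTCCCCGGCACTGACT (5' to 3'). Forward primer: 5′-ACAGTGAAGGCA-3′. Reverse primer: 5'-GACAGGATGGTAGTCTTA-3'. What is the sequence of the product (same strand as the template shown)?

Scanning the template, ACAGTGAAGGCA occurs at positions 26–37; this primer anneals to the bottom strand there with its 3' end pointing downstream.
Reverse complement of the reverse primer: TAAGACTACCATCCTGTC. This occurs on the top strand at positions 88–105.
The product is the template from position 26 through 105 (80 bp).

5'-ACAGTGAAGGCACCTCTTTACAATCCCAAAATCTCGAAAATTATTAATCGGGTGGTTACGTCTAAGACTACCATCCTGTC-3'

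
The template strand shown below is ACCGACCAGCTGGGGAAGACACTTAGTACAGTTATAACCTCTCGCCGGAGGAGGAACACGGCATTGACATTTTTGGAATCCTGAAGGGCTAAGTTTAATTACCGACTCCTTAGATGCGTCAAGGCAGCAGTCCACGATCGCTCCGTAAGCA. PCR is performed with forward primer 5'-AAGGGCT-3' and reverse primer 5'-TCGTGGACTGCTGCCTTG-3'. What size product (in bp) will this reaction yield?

54 bp

Scanning the template, AAGGGCT occurs at positions 84–90; this primer anneals to the bottom strand there with its 3' end pointing downstream.
Reverse complement of the reverse primer: CAAGGCAGCAGTCCACGA. This occurs on the top strand at positions 120–137.
The product runs from position 84 to position 137, so its length is 137 − 84 + 1 = 54 bp.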